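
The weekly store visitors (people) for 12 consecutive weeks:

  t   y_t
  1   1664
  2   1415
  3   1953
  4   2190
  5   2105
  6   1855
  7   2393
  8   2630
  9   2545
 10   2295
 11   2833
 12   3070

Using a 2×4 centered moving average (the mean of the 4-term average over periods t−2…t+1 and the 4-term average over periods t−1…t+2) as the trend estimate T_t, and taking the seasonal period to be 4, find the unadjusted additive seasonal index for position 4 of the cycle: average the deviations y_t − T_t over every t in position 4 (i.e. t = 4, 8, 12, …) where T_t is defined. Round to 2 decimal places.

219.25

Season position 4 occurs at t = 4, 8 (where T_t is defined).
t=4: T_4 = 1970.7500; y_4 − T_4 = 2190 − 1970.7500 = 219.2500
t=8: T_8 = 2410.7500; y_8 − T_8 = 2630 − 2410.7500 = 219.2500
Mean deviation: (219.2500 + 219.2500) / 2 = 219.25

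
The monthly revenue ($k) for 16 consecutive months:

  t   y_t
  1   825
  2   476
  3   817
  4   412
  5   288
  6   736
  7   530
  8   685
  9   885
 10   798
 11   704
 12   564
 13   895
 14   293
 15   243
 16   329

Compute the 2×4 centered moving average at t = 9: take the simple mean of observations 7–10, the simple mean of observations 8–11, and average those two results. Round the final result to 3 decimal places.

Sum over 7–10: 530 + 685 + 885 + 798 = 2898
Sum over 8–11: 685 + 885 + 798 + 704 = 3072
CMA at t=9 = (2898 + 3072) / (2·4) = 5970 / 8 = 746.250

746.250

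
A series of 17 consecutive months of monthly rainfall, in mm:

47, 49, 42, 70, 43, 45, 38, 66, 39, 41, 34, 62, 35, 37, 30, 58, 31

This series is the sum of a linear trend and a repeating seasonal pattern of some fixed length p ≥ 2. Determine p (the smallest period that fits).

4

First differences y_{t+1} − y_t: 2, -7, 28, -27, 2, -7, 28, -27, 2, -7, …
The difference pattern repeats every 4 terms and not for any smaller step, so p = 4.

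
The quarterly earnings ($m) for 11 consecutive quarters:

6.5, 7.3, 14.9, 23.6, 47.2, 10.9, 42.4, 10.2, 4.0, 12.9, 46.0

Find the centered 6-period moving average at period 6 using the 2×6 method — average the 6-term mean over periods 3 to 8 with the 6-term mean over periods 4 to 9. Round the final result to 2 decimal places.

Sum over 3–8: 14.9 + 23.6 + 47.2 + 10.9 + 42.4 + 10.2 = 149.2
Sum over 4–9: 23.6 + 47.2 + 10.9 + 42.4 + 10.2 + 4.0 = 138.3
CMA at t=6 = (149.2 + 138.3) / (2·6) = 287.5 / 12 = 23.96

23.96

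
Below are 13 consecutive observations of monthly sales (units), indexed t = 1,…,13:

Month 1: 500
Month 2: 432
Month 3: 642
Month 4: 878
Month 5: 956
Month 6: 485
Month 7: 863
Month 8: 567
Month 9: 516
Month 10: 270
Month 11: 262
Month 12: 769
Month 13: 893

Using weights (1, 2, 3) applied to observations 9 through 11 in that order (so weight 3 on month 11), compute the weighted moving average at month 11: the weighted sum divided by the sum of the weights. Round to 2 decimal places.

307.00

Weighted sum: 1·516 + 2·270 + 3·262 = 516 + 540 + 786 = 1842
Weight total: 1 + 2 + 3 = 6
WMA = 1842 / 6 = 307.00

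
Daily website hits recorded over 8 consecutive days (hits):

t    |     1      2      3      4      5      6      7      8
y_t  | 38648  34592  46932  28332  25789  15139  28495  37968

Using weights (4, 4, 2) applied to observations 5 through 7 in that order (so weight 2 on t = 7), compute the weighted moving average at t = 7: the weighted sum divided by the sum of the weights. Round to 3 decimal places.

Weighted sum: 4·25789 + 4·15139 + 2·28495 = 103156 + 60556 + 56990 = 220702
Weight total: 4 + 4 + 2 = 10
WMA = 220702 / 10 = 22070.200

22070.200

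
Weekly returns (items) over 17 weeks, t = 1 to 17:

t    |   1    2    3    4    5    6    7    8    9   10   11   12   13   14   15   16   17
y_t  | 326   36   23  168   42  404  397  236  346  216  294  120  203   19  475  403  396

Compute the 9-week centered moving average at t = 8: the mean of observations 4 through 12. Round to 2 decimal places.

Sum of periods 4–12: 168 + 42 + 404 + 397 + 236 + 346 + 216 + 294 + 120 = 2223
Divide by 9: 2223 / 9 = 247.00

247.00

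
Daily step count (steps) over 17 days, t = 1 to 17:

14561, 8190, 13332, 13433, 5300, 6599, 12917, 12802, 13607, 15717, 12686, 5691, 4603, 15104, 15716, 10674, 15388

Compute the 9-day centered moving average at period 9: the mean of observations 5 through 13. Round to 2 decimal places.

9991.33

Sum of periods 5–13: 5300 + 6599 + 12917 + 12802 + 13607 + 15717 + 12686 + 5691 + 4603 = 89922
Divide by 9: 89922 / 9 = 9991.33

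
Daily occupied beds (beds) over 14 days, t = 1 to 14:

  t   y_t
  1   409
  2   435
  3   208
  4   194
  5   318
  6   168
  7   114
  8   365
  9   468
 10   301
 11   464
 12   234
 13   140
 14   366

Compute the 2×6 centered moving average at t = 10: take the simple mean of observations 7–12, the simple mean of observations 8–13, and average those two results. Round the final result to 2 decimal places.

Sum over 7–12: 114 + 365 + 468 + 301 + 464 + 234 = 1946
Sum over 8–13: 365 + 468 + 301 + 464 + 234 + 140 = 1972
CMA at t=10 = (1946 + 1972) / (2·6) = 3918 / 12 = 326.50

326.50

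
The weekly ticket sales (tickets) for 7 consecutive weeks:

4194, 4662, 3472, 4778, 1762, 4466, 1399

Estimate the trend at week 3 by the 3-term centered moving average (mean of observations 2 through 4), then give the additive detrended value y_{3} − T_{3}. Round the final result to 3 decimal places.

-832.000

Trend T_3 = (4662 + 3472 + 4778) / 3 = 12912/3 = 4304.00000
Detrended value: 3472 − 4304.00000 = -832.000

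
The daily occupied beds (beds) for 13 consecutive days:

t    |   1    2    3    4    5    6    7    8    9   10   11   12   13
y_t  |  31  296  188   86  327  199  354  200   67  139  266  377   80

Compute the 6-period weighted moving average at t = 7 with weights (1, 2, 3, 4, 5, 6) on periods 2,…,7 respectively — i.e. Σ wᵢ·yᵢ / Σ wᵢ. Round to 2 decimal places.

Weighted sum: 1·296 + 2·188 + 3·86 + 4·327 + 5·199 + 6·354 = 296 + 376 + 258 + 1308 + 995 + 2124 = 5357
Weight total: 1 + 2 + 3 + 4 + 5 + 6 = 21
WMA = 5357 / 21 = 255.10

255.10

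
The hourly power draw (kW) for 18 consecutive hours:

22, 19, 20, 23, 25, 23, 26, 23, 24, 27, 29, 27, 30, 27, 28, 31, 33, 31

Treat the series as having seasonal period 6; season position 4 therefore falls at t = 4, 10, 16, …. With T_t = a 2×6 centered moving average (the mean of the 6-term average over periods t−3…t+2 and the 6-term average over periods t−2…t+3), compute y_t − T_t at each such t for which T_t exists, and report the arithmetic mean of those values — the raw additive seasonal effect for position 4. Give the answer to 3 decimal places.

Season position 4 occurs at t = 4, 10 (where T_t is defined).
t=4: T_4 = 22.33333; y_4 − T_4 = 23 − 22.33333 = 0.66667
t=10: T_10 = 26.33333; y_10 − T_10 = 27 − 26.33333 = 0.66667
Mean deviation: (0.66667 + 0.66667) / 2 = 0.667

0.667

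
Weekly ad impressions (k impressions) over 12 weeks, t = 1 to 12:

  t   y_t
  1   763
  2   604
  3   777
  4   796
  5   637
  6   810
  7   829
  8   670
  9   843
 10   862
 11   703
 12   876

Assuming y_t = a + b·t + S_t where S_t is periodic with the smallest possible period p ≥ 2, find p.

3

First differences y_{t+1} − y_t: -159, 173, 19, -159, 173, 19, -159, 173, …
The difference pattern repeats every 3 terms and not for any smaller step, so p = 3.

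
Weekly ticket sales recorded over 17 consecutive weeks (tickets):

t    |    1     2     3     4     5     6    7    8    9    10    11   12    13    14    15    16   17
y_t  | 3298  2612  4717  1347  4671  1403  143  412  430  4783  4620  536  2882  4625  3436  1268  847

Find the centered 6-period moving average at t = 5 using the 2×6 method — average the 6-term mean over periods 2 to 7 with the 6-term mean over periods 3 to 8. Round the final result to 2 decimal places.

2298.83

Sum over 2–7: 2612 + 4717 + 1347 + 4671 + 1403 + 143 = 14893
Sum over 3–8: 4717 + 1347 + 4671 + 1403 + 143 + 412 = 12693
CMA at t=5 = (14893 + 12693) / (2·6) = 27586 / 12 = 2298.83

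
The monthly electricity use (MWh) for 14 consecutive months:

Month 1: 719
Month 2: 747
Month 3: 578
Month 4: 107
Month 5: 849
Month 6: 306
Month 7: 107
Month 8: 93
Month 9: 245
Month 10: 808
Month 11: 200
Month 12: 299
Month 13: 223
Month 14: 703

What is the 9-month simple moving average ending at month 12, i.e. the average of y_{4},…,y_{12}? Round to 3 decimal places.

334.889

Sum of periods 4–12: 107 + 849 + 306 + 107 + 93 + 245 + 808 + 200 + 299 = 3014
Divide by 9: 3014 / 9 = 334.889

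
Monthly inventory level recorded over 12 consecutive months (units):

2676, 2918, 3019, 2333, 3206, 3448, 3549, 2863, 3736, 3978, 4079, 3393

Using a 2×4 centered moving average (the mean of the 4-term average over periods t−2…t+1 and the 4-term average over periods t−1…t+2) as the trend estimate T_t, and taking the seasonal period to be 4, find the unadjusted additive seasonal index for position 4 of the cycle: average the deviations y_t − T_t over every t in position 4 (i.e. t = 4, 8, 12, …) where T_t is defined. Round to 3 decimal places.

-602.250

Season position 4 occurs at t = 4, 8 (where T_t is defined).
t=4: T_4 = 2935.25000; y_4 − T_4 = 2333 − 2935.25000 = -602.25000
t=8: T_8 = 3465.25000; y_8 − T_8 = 2863 − 3465.25000 = -602.25000
Mean deviation: (-602.25000 + -602.25000) / 2 = -602.250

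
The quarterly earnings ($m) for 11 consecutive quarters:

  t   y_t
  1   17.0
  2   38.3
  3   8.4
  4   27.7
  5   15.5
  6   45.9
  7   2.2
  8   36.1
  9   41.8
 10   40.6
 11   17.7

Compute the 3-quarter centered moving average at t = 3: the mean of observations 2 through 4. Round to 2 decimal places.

Sum of periods 2–4: 38.3 + 8.4 + 27.7 = 74.4
Divide by 3: 74.4 / 3 = 24.80

24.80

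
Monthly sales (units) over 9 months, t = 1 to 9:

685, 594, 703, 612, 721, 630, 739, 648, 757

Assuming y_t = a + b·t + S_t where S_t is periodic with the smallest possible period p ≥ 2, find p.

First differences y_{t+1} − y_t: -91, 109, -91, 109, -91, 109, …
The difference pattern repeats every 2 terms and not for any smaller step, so p = 2.

2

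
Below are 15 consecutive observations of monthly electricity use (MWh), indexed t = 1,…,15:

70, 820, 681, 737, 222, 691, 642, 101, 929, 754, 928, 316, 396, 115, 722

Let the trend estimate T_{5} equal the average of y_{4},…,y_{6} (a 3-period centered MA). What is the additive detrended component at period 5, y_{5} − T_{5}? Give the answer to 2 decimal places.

Trend T_5 = (737 + 222 + 691) / 3 = 1650/3 = 550.0000
Detrended value: 222 − 550.0000 = -328.00

-328.00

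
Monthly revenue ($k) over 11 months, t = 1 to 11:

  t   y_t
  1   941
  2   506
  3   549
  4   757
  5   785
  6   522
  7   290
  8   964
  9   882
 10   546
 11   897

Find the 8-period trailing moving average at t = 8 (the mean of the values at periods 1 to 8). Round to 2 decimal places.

Sum of periods 1–8: 941 + 506 + 549 + 757 + 785 + 522 + 290 + 964 = 5314
Divide by 8: 5314 / 8 = 664.25

664.25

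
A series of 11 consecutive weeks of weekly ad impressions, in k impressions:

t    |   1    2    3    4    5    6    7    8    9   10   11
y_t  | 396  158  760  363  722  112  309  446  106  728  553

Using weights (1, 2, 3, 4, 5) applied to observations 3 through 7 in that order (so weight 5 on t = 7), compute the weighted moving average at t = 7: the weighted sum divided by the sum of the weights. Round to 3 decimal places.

Weighted sum: 1·760 + 2·363 + 3·722 + 4·112 + 5·309 = 760 + 726 + 2166 + 448 + 1545 = 5645
Weight total: 1 + 2 + 3 + 4 + 5 = 15
WMA = 5645 / 15 = 376.333

376.333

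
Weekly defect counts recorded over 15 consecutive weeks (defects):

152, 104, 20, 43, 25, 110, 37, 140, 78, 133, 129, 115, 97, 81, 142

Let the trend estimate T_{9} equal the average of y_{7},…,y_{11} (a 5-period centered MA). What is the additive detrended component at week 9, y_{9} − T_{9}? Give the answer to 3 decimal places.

Trend T_9 = (37 + 140 + 78 + 133 + 129) / 5 = 517/5 = 103.40000
Detrended value: 78 − 103.40000 = -25.400

-25.400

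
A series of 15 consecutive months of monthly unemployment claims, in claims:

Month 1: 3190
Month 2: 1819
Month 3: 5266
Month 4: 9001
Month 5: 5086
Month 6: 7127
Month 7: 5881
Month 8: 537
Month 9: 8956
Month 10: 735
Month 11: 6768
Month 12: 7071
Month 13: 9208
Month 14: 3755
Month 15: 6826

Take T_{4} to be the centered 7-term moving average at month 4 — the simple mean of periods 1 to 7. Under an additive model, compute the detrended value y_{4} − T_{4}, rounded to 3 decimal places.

3662.429

Trend T_4 = (3190 + 1819 + 5266 + 9001 + 5086 + 7127 + 5881) / 7 = 37370/7 = 5338.57143
Detrended value: 9001 − 5338.57143 = 3662.429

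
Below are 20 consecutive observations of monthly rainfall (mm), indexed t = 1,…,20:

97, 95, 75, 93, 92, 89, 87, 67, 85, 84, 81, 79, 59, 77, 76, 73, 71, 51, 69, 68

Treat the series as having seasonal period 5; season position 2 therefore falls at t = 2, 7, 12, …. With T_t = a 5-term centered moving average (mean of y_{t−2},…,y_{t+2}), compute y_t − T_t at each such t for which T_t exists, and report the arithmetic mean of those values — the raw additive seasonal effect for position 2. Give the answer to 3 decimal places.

Season position 2 occurs at t = 7, 12, 17 (where T_t is defined).
t=7: T_7 = 84.00000; y_7 − T_7 = 87 − 84.00000 = 3.00000
t=12: T_12 = 76.00000; y_12 − T_12 = 79 − 76.00000 = 3.00000
t=17: T_17 = 68.00000; y_17 − T_17 = 71 − 68.00000 = 3.00000
Mean deviation: (3.00000 + 3.00000 + 3.00000) / 3 = 3.000

3.000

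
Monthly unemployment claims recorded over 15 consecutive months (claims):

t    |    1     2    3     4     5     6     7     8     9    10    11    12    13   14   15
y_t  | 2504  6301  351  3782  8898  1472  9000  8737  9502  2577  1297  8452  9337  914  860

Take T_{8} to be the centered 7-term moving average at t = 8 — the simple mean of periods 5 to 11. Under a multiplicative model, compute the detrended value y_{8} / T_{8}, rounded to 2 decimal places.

Trend T_8 = (8898 + 1472 + 9000 + 8737 + 9502 + 2577 + 1297) / 7 = 41483/7 = 5926.1429
Ratio to trend: 8737 / 5926.1429 = 1.47

1.47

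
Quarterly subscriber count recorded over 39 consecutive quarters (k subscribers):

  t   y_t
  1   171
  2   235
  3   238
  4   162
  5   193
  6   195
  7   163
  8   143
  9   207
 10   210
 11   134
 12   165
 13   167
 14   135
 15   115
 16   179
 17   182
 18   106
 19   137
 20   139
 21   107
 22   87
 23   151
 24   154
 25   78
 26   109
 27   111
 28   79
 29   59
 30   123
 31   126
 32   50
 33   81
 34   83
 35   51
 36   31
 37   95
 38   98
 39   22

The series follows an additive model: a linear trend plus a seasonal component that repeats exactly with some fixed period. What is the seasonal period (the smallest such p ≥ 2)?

First differences y_{t+1} − y_t: 64, 3, -76, 31, 2, -32, -20, 64, 3, -76, 31, 2, -32, -20, 64, 3, …
The difference pattern repeats every 7 terms and not for any smaller step, so p = 7.

7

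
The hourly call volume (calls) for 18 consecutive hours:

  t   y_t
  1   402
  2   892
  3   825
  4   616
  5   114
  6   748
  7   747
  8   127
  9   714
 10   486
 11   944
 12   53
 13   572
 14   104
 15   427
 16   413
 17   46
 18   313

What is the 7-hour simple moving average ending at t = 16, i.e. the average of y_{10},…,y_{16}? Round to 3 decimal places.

Sum of periods 10–16: 486 + 944 + 53 + 572 + 104 + 427 + 413 = 2999
Divide by 7: 2999 / 7 = 428.429

428.429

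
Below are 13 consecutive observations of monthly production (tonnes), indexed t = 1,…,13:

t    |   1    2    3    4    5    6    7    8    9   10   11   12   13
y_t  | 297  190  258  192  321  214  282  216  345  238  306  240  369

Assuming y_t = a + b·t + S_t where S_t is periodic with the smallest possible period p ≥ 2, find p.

4

First differences y_{t+1} − y_t: -107, 68, -66, 129, -107, 68, -66, 129, -107, 68, …
The difference pattern repeats every 4 terms and not for any smaller step, so p = 4.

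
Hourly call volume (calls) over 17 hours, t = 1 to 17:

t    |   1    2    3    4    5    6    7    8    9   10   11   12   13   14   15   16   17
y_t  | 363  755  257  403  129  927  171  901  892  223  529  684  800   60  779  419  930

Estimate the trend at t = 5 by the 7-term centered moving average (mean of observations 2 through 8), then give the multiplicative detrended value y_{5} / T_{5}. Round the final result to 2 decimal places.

0.25

Trend T_5 = (755 + 257 + 403 + 129 + 927 + 171 + 901) / 7 = 3543/7 = 506.1429
Ratio to trend: 129 / 506.1429 = 0.25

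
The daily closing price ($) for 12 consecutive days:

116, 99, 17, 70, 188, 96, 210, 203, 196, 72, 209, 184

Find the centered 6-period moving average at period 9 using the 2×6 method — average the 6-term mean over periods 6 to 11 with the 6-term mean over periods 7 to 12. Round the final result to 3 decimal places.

Sum over 6–11: 96 + 210 + 203 + 196 + 72 + 209 = 986
Sum over 7–12: 210 + 203 + 196 + 72 + 209 + 184 = 1074
CMA at t=9 = (986 + 1074) / (2·6) = 2060 / 12 = 171.667

171.667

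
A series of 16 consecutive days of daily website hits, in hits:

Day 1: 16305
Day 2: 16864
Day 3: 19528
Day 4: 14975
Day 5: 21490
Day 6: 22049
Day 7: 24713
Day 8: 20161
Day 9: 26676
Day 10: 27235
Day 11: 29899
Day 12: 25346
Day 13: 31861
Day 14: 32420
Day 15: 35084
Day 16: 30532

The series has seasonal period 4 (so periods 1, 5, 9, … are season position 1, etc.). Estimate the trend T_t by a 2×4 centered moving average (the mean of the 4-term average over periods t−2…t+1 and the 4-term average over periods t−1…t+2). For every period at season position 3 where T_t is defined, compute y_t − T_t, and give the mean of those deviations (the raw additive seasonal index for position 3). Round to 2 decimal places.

Season position 3 occurs at t = 3, 7, 11 (where T_t is defined).
t=3: T_3 = 17566.1250; y_3 − T_3 = 19528 − 17566.1250 = 1961.8750
t=7: T_7 = 22751.5000; y_7 − T_7 = 24713 − 22751.5000 = 1961.5000
t=11: T_11 = 27937.1250; y_11 − T_11 = 29899 − 27937.1250 = 1961.8750
Mean deviation: (1961.8750 + 1961.5000 + 1961.8750) / 3 = 1961.75

1961.75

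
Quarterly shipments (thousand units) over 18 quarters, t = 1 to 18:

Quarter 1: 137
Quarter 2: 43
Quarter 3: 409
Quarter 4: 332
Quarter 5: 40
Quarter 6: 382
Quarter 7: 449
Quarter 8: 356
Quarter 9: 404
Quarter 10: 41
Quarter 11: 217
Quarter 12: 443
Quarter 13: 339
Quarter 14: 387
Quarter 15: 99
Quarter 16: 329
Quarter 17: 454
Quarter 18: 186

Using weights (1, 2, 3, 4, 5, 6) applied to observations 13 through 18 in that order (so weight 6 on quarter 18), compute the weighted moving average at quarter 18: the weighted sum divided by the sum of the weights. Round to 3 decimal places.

291.048

Weighted sum: 1·339 + 2·387 + 3·99 + 4·329 + 5·454 + 6·186 = 339 + 774 + 297 + 1316 + 2270 + 1116 = 6112
Weight total: 1 + 2 + 3 + 4 + 5 + 6 = 21
WMA = 6112 / 21 = 291.048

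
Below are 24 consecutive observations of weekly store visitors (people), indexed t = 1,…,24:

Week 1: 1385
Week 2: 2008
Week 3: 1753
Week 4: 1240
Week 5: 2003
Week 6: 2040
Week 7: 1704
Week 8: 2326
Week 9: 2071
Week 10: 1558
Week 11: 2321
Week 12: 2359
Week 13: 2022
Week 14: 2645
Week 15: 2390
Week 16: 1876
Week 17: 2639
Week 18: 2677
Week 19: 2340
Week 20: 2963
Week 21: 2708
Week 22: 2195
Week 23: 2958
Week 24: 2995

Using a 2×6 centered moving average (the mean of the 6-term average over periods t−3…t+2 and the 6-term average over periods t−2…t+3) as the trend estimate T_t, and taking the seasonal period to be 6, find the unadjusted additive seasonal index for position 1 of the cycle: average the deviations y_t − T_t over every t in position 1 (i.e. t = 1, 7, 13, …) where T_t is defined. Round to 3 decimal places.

Season position 1 occurs at t = 7, 13, 19 (where T_t is defined).
t=7: T_7 = 1923.83333; y_7 − T_7 = 1704 − 1923.83333 = -219.83333
t=13: T_13 = 2242.33333; y_13 − T_13 = 2022 − 2242.33333 = -220.33333
t=19: T_19 = 2560.41667; y_19 − T_19 = 2340 − 2560.41667 = -220.41667
Mean deviation: (-219.83333 + -220.33333 + -220.41667) / 3 = -220.194

-220.194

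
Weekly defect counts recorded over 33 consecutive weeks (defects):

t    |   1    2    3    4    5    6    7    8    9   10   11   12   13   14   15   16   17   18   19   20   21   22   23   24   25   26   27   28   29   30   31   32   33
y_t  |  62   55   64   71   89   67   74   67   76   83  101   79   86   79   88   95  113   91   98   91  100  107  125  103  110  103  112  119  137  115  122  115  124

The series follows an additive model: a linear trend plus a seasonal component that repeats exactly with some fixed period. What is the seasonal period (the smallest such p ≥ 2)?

First differences y_{t+1} − y_t: -7, 9, 7, 18, -22, 7, -7, 9, 7, 18, -22, 7, -7, 9, …
The difference pattern repeats every 6 terms and not for any smaller step, so p = 6.

6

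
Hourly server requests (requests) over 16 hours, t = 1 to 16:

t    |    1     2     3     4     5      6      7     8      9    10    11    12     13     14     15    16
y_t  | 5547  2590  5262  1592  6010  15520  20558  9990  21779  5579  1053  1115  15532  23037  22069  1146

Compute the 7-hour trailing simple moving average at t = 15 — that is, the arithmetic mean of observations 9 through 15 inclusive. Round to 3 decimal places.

12880.571

Sum of periods 9–15: 21779 + 5579 + 1053 + 1115 + 15532 + 23037 + 22069 = 90164
Divide by 7: 90164 / 7 = 12880.571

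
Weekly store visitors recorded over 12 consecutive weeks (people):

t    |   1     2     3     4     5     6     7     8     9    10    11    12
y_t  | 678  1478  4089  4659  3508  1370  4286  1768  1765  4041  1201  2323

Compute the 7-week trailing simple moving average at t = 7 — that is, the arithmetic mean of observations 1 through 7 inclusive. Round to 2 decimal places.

2866.86

Sum of periods 1–7: 678 + 1478 + 4089 + 4659 + 3508 + 1370 + 4286 = 20068
Divide by 7: 20068 / 7 = 2866.86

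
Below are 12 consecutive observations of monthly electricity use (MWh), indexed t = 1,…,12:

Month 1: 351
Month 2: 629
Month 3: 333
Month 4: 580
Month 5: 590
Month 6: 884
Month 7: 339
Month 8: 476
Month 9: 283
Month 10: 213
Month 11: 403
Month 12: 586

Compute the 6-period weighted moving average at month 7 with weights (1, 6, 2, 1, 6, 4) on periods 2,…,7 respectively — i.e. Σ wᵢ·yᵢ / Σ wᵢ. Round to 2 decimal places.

551.85

Weighted sum: 1·629 + 6·333 + 2·580 + 1·590 + 6·884 + 4·339 = 629 + 1998 + 1160 + 590 + 5304 + 1356 = 11037
Weight total: 1 + 6 + 2 + 1 + 6 + 4 = 20
WMA = 11037 / 20 = 551.85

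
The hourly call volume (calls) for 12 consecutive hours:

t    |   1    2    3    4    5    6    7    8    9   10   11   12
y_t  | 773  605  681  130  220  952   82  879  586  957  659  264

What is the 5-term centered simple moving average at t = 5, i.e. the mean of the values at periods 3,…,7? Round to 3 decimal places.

413.000

Sum of periods 3–7: 681 + 130 + 220 + 952 + 82 = 2065
Divide by 5: 2065 / 5 = 413.000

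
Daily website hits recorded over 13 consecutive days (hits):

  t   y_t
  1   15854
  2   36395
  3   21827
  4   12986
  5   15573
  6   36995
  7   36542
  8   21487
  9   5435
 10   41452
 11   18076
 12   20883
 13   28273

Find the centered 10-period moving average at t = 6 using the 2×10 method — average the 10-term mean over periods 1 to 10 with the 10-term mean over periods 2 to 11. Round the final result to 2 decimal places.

Sum over 1–10: 15854 + 36395 + 21827 + 12986 + 15573 + 36995 + 36542 + 21487 + 5435 + 41452 = 244546
Sum over 2–11: 36395 + 21827 + 12986 + 15573 + 36995 + 36542 + 21487 + 5435 + 41452 + 18076 = 246768
CMA at t=6 = (244546 + 246768) / (2·10) = 491314 / 20 = 24565.70

24565.70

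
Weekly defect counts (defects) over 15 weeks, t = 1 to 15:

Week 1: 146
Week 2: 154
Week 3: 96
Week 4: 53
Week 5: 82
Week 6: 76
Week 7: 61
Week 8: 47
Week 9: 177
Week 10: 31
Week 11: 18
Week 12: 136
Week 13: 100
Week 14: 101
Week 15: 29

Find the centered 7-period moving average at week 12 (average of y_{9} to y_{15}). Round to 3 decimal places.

Sum of periods 9–15: 177 + 31 + 18 + 136 + 100 + 101 + 29 = 592
Divide by 7: 592 / 7 = 84.571

84.571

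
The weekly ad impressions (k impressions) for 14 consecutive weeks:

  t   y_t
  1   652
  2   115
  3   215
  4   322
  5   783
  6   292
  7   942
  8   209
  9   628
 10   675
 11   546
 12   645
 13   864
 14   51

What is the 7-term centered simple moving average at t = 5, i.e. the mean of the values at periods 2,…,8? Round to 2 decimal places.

Sum of periods 2–8: 115 + 215 + 322 + 783 + 292 + 942 + 209 = 2878
Divide by 7: 2878 / 7 = 411.14

411.14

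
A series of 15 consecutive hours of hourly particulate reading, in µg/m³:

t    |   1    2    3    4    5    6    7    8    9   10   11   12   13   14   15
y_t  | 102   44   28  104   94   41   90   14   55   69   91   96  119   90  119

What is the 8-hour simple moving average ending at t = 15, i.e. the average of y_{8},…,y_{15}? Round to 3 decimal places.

81.625

Sum of periods 8–15: 14 + 55 + 69 + 91 + 96 + 119 + 90 + 119 = 653
Divide by 8: 653 / 8 = 81.625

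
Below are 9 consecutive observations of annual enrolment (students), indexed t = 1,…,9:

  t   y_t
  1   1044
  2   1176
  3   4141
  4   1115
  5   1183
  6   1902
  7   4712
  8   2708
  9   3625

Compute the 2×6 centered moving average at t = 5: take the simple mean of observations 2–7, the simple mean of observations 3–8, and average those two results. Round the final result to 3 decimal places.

Sum over 2–7: 1176 + 4141 + 1115 + 1183 + 1902 + 4712 = 14229
Sum over 3–8: 4141 + 1115 + 1183 + 1902 + 4712 + 2708 = 15761
CMA at t=5 = (14229 + 15761) / (2·6) = 29990 / 12 = 2499.167

2499.167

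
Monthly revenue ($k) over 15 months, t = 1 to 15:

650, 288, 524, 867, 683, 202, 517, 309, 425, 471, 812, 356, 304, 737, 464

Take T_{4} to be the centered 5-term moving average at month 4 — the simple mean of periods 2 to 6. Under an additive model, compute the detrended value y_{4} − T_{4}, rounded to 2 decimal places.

Trend T_4 = (288 + 524 + 867 + 683 + 202) / 5 = 2564/5 = 512.8000
Detrended value: 867 − 512.8000 = 354.20

354.20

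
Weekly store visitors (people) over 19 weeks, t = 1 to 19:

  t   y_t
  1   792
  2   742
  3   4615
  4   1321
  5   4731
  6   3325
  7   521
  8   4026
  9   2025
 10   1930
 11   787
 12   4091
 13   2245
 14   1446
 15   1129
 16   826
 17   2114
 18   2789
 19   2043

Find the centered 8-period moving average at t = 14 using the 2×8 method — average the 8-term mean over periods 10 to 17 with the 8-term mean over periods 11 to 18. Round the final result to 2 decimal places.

1874.69

Sum over 10–17: 1930 + 787 + 4091 + 2245 + 1446 + 1129 + 826 + 2114 = 14568
Sum over 11–18: 787 + 4091 + 2245 + 1446 + 1129 + 826 + 2114 + 2789 = 15427
CMA at t=14 = (14568 + 15427) / (2·8) = 29995 / 16 = 1874.69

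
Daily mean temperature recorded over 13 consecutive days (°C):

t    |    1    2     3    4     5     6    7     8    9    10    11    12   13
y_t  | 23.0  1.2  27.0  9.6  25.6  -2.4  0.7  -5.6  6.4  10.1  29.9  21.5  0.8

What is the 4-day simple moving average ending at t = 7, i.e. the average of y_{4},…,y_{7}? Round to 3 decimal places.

Sum of periods 4–7: 9.6 + 25.6 + (-2.4) + 0.7 = 33.5
Divide by 4: 33.5 / 4 = 8.375

8.375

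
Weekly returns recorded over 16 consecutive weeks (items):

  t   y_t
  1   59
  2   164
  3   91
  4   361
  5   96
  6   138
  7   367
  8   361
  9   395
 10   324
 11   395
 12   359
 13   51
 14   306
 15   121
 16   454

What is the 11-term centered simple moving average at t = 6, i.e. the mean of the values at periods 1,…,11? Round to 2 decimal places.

250.09

Sum of periods 1–11: 59 + 164 + 91 + 361 + 96 + 138 + 367 + 361 + 395 + 324 + 395 = 2751
Divide by 11: 2751 / 11 = 250.09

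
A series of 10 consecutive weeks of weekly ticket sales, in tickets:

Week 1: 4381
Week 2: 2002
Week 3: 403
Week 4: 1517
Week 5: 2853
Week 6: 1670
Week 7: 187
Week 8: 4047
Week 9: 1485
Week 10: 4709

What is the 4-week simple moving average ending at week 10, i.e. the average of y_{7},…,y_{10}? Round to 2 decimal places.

2607.00

Sum of periods 7–10: 187 + 4047 + 1485 + 4709 = 10428
Divide by 4: 10428 / 4 = 2607.00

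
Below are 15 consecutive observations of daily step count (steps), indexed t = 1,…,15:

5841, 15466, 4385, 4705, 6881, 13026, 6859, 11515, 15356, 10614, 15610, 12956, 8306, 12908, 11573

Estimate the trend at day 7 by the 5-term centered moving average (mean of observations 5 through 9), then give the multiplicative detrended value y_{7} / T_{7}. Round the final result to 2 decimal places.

Trend T_7 = (6881 + 13026 + 6859 + 11515 + 15356) / 5 = 53637/5 = 10727.4000
Ratio to trend: 6859 / 10727.4000 = 0.64

0.64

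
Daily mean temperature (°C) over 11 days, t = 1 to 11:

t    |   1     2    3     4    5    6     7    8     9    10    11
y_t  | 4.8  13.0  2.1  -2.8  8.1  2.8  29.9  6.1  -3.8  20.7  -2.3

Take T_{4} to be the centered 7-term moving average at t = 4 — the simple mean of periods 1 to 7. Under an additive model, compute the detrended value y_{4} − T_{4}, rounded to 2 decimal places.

Trend T_4 = (4.8 + 13.0 + 2.1 + (-2.8) + 8.1 + 2.8 + 29.9) / 7 = 57.9/7 = 8.2714
Detrended value: -2.8 − 8.2714 = -11.07

-11.07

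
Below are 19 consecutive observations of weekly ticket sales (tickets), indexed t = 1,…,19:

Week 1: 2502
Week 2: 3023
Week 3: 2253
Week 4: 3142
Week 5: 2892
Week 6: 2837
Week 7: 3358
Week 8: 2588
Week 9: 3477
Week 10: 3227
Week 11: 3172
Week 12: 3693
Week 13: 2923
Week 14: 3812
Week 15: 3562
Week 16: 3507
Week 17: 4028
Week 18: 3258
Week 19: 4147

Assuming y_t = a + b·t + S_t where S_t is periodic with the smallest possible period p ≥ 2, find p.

First differences y_{t+1} − y_t: 521, -770, 889, -250, -55, 521, -770, 889, -250, -55, 521, -770, …
The difference pattern repeats every 5 terms and not for any smaller step, so p = 5.

5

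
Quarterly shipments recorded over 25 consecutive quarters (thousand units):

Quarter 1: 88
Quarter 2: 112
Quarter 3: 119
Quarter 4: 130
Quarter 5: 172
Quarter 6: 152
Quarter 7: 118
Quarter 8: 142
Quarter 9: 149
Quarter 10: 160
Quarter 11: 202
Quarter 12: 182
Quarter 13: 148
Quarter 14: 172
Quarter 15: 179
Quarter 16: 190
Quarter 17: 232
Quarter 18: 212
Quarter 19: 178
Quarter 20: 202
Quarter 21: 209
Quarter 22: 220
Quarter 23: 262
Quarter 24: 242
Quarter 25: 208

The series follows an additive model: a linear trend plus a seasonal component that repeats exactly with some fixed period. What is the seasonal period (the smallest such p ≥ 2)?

6

First differences y_{t+1} − y_t: 24, 7, 11, 42, -20, -34, 24, 7, 11, 42, -20, -34, 24, 7, …
The difference pattern repeats every 6 terms and not for any smaller step, so p = 6.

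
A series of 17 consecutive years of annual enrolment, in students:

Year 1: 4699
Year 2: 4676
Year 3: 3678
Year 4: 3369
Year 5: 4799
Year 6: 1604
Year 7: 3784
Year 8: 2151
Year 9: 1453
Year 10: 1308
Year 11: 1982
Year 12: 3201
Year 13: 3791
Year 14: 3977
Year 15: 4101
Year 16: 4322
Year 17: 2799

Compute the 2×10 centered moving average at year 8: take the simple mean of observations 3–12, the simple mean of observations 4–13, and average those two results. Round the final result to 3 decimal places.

2738.550

Sum over 3–12: 3678 + 3369 + 4799 + 1604 + 3784 + 2151 + 1453 + 1308 + 1982 + 3201 = 27329
Sum over 4–13: 3369 + 4799 + 1604 + 3784 + 2151 + 1453 + 1308 + 1982 + 3201 + 3791 = 27442
CMA at t=8 = (27329 + 27442) / (2·10) = 54771 / 20 = 2738.550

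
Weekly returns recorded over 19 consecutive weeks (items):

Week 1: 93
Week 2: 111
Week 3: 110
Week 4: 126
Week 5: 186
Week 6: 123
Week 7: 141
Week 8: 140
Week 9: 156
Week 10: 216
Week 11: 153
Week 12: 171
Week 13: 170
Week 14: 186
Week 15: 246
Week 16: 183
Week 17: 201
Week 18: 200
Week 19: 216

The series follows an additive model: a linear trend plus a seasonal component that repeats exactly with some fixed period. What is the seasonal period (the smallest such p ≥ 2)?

5

First differences y_{t+1} − y_t: 18, -1, 16, 60, -63, 18, -1, 16, 60, -63, 18, -1, …
The difference pattern repeats every 5 terms and not for any smaller step, so p = 5.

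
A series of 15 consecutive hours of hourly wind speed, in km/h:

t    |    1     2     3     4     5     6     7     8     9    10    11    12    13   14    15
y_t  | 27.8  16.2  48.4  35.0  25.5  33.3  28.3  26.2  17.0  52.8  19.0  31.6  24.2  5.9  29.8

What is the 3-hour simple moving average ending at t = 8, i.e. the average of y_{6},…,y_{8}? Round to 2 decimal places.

29.27

Sum of periods 6–8: 33.3 + 28.3 + 26.2 = 87.8
Divide by 3: 87.8 / 3 = 29.27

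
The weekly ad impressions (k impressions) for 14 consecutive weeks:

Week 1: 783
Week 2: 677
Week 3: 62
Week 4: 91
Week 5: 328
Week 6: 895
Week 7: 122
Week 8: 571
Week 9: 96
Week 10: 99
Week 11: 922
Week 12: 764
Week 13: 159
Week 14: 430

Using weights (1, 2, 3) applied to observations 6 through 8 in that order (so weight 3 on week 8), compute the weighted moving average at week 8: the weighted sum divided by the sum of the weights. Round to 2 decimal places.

Weighted sum: 1·895 + 2·122 + 3·571 = 895 + 244 + 1713 = 2852
Weight total: 1 + 2 + 3 = 6
WMA = 2852 / 6 = 475.33

475.33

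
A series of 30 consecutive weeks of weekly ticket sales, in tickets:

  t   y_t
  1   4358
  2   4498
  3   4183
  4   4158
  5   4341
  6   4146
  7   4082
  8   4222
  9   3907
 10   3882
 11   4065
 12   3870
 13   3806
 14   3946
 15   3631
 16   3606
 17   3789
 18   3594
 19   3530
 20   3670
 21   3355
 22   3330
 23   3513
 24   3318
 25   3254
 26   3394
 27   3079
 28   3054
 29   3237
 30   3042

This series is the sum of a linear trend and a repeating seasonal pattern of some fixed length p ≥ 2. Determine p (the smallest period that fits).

6

First differences y_{t+1} − y_t: 140, -315, -25, 183, -195, -64, 140, -315, -25, 183, -195, -64, 140, -315, …
The difference pattern repeats every 6 terms and not for any smaller step, so p = 6.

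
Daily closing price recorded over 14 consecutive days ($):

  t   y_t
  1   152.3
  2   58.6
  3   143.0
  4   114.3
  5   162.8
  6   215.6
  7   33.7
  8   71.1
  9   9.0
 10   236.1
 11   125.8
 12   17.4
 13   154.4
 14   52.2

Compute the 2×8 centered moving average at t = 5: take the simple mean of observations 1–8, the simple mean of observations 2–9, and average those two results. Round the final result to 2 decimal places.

109.97

Sum over 1–8: 152.3 + 58.6 + 143.0 + 114.3 + 162.8 + 215.6 + 33.7 + 71.1 = 951.4
Sum over 2–9: 58.6 + 143.0 + 114.3 + 162.8 + 215.6 + 33.7 + 71.1 + 9.0 = 808.1
CMA at t=5 = (951.4 + 808.1) / (2·8) = 1759.5 / 16 = 109.97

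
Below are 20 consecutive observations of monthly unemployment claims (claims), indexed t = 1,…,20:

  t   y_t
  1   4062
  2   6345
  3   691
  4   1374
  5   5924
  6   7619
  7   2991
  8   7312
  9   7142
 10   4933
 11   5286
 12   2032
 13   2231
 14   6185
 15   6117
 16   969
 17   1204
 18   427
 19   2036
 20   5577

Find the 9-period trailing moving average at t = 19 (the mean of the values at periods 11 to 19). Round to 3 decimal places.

2943.000

Sum of periods 11–19: 5286 + 2032 + 2231 + 6185 + 6117 + 969 + 1204 + 427 + 2036 = 26487
Divide by 9: 26487 / 9 = 2943.000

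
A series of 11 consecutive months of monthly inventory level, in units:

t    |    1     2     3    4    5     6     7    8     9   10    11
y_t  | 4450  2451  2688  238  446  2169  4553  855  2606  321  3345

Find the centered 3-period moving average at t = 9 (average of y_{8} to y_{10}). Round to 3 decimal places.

Sum of periods 8–10: 855 + 2606 + 321 = 3782
Divide by 3: 3782 / 3 = 1260.667

1260.667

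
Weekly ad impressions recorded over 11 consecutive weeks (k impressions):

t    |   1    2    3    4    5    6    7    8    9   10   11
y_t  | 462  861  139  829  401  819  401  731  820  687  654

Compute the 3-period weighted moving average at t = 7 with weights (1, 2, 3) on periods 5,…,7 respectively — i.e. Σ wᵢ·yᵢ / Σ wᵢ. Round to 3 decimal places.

Weighted sum: 1·401 + 2·819 + 3·401 = 401 + 1638 + 1203 = 3242
Weight total: 1 + 2 + 3 = 6
WMA = 3242 / 6 = 540.333

540.333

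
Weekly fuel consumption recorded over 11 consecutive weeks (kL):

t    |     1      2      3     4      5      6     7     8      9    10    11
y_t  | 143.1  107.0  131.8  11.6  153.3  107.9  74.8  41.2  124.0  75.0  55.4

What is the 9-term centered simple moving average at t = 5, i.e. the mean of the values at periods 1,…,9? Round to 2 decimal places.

Sum of periods 1–9: 143.1 + 107.0 + 131.8 + 11.6 + 153.3 + 107.9 + 74.8 + 41.2 + 124.0 = 894.7
Divide by 9: 894.7 / 9 = 99.41

99.41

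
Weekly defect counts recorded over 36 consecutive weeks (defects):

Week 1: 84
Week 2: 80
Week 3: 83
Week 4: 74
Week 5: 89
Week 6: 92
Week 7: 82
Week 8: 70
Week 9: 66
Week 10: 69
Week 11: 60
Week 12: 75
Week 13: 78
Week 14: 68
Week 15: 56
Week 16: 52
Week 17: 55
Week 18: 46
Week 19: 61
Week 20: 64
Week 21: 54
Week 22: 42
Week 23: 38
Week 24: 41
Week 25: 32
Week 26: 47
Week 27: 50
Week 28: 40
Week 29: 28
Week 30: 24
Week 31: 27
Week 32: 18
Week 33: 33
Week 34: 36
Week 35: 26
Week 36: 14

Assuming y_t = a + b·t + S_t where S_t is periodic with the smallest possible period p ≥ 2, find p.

7

First differences y_{t+1} − y_t: -4, 3, -9, 15, 3, -10, -12, -4, 3, -9, 15, 3, -10, -12, -4, 3, …
The difference pattern repeats every 7 terms and not for any smaller step, so p = 7.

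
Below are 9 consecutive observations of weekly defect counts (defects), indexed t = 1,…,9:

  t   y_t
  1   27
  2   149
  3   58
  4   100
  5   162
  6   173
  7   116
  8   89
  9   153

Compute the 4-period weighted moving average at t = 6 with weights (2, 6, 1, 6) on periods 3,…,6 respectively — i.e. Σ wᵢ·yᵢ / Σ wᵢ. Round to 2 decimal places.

127.73

Weighted sum: 2·58 + 6·100 + 1·162 + 6·173 = 116 + 600 + 162 + 1038 = 1916
Weight total: 2 + 6 + 1 + 6 = 15
WMA = 1916 / 15 = 127.73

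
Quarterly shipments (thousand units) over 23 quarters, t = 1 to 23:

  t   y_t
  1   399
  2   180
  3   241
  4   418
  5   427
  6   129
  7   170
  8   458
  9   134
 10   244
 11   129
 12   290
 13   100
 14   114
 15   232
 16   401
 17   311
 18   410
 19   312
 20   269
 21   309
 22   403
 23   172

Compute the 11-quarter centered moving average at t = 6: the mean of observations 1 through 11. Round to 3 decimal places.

Sum of periods 1–11: 399 + 180 + 241 + 418 + 427 + 129 + 170 + 458 + 134 + 244 + 129 = 2929
Divide by 11: 2929 / 11 = 266.273

266.273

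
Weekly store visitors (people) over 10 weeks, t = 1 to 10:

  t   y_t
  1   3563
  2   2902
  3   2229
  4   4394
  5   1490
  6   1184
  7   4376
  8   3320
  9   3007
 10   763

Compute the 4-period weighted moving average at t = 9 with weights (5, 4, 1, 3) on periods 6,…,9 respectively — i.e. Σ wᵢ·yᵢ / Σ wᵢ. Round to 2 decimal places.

Weighted sum: 5·1184 + 4·4376 + 1·3320 + 3·3007 = 5920 + 17504 + 3320 + 9021 = 35765
Weight total: 5 + 4 + 1 + 3 = 13
WMA = 35765 / 13 = 2751.15

2751.15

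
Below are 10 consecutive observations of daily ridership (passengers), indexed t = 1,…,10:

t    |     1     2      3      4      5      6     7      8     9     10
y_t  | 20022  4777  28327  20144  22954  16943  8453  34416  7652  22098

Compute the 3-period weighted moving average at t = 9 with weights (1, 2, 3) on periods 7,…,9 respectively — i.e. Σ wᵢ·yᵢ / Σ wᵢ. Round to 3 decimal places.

Weighted sum: 1·8453 + 2·34416 + 3·7652 = 8453 + 68832 + 22956 = 100241
Weight total: 1 + 2 + 3 = 6
WMA = 100241 / 6 = 16706.833

16706.833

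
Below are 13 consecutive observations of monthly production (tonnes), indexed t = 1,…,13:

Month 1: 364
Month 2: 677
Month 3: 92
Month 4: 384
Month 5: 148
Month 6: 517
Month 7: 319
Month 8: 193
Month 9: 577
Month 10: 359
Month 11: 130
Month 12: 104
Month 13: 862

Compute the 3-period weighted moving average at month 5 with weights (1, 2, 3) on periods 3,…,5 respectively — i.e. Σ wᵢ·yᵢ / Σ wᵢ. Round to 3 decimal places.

Weighted sum: 1·92 + 2·384 + 3·148 = 92 + 768 + 444 = 1304
Weight total: 1 + 2 + 3 = 6
WMA = 1304 / 6 = 217.333

217.333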